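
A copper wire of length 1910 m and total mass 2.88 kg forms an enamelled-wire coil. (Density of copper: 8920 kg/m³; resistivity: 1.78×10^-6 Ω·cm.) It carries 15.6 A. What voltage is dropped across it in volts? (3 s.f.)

ρ = 1.78×10^-6 Ω·cm = 1.78×10^-8 Ω·m
A = m/(density·L) = 2.88/(8920×1910) = 1.6904e-07 m²
R = ρL/A = (1.78×10^-8)(1910)/(1.6904e-07) = 201.1 Ω
V = IR = 15.6 × 201.1 = 3140 V

3140 V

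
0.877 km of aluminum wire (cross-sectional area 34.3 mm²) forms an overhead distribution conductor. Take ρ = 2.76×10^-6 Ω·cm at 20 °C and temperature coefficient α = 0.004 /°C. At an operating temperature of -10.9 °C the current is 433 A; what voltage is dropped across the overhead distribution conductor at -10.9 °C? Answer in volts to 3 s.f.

ρ = 2.76×10^-6 Ω·cm = 2.76×10^-8 Ω·m
A = 34.3 mm² = 3.430e-05 m²
R₍20₎ = ρL/A = (2.76×10^-8)(877)/(3.430e-05) = 0.7057 Ω
R₍-10.9₎ = R₍20₎(1 + αΔT) = 0.7057 × (1 + 0.004×-30.9) = 0.6185 Ω
V = IR = 433 × 0.6185 = 268 V

268 V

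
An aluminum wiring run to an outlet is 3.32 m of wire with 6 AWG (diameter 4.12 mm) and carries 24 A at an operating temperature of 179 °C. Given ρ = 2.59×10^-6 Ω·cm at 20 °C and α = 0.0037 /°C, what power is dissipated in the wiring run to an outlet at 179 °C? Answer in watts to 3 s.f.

5.90 W

ρ = 2.59×10^-6 Ω·cm = 2.59×10^-8 Ω·m
A = π(4.12/2 mm)² = π(2.0600e-03 m)² = 1.333e-05 m²
R₍20₎ = ρL/A = (2.59×10^-8)(3.32)/(1.333e-05) = 0.00645 Ω
R₍179₎ = R₍20₎(1 + αΔT) = 0.00645 × (1 + 0.0037×159) = 0.01024 Ω
P = I²R = (24)² × 0.01024 = 5.90 W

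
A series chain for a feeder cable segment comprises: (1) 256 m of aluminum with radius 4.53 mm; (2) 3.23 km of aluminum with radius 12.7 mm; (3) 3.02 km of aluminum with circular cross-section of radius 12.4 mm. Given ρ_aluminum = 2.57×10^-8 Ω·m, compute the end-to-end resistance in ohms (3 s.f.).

Seg 1: A = πr² = π(4.5300e-03 m)² = 6.447e-05 m²
R_1 = (2.57×10^-8)(256)/(6.447e-05) = 0.1021 Ω
Seg 2: A = πr² = π(1.2700e-02 m)² = 5.067e-04 m²
R_2 = (2.57×10^-8)(3230)/(5.067e-04) = 0.1638 Ω
Seg 3: A = πr² = π(1.2400e-02 m)² = 4.831e-04 m²
R_3 = (2.57×10^-8)(3020)/(4.831e-04) = 0.1607 Ω
R_total = R_1 + R_2 + R_3 = 0.427 Ω

0.427 Ω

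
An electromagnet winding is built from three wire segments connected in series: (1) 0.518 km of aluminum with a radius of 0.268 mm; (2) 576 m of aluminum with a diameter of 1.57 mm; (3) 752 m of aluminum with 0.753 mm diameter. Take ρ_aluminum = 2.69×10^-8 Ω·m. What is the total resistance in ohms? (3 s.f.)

115 Ω

Seg 1: A = πr² = π(2.6800e-04 m)² = 2.256e-07 m²
R_1 = (2.69×10^-8)(518)/(2.256e-07) = 61.75 Ω
Seg 2: A = π(d/2)² = π(7.8500e-04 m)² = 1.936e-06 m²
R_2 = (2.69×10^-8)(576)/(1.936e-06) = 8.004 Ω
Seg 3: A = π(d/2)² = π(3.7650e-04 m)² = 4.453e-07 m²
R_3 = (2.69×10^-8)(752)/(4.453e-07) = 45.42 Ω
R_total = R_1 + R_2 + R_3 = 115 Ω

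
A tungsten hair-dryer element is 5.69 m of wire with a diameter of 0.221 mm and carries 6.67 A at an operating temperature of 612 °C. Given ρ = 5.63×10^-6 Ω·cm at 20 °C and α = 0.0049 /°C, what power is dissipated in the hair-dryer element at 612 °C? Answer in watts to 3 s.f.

1450 W

ρ = 5.63×10^-6 Ω·cm = 5.63×10^-8 Ω·m
A = π(d/2)² = π(1.1050e-04 m)² = 3.836e-08 m²
R₍20₎ = ρL/A = (5.63×10^-8)(5.69)/(3.836e-08) = 8.351 Ω
R₍612₎ = R₍20₎(1 + αΔT) = 8.351 × (1 + 0.0049×592) = 32.58 Ω
P = I²R = (6.67)² × 32.58 = 1450 W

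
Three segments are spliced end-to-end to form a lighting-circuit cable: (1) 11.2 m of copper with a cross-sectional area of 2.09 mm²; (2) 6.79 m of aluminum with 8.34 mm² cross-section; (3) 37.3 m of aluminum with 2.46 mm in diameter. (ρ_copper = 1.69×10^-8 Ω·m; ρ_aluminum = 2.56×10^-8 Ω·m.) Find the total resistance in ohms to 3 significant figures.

Seg 1: A = 2.09 mm² = 2.090e-06 m²
R_1 = (1.69×10^-8)(11.2)/(2.090e-06) = 0.09056 Ω
Seg 2: A = 8.34 mm² = 8.340e-06 m²
R_2 = (2.56×10^-8)(6.79)/(8.340e-06) = 0.02084 Ω
Seg 3: A = π(d/2)² = π(1.2300e-03 m)² = 4.753e-06 m²
R_3 = (2.56×10^-8)(37.3)/(4.753e-06) = 0.2009 Ω
R_total = R_1 + R_2 + R_3 = 0.312 Ω

0.312 Ω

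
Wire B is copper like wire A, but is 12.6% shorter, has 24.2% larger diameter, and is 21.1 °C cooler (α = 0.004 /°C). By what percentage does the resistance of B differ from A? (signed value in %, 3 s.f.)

R ∝ ρL/d² with ρ ∝ (1+αΔT), so R_B/R_A = (1 − 12.6/100) × (1 + 24.2/100)⁻² × (1 − 0.004×21.1)
= 0.874 × 0.6483 × 0.9156 = 0.5188
(R_B − R_A)/R_A = 0.5188 − 1 = -48.1%

-48.1%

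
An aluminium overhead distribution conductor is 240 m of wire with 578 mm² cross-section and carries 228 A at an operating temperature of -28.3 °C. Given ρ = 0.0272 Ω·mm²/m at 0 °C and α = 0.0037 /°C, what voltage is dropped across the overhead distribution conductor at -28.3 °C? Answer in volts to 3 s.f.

ρ = 0.0272 Ω·mm²/m = 2.72×10^-8 Ω·m
A = 578 mm² = 5.780e-04 m²
R₍0₎ = ρL/A = (2.72×10^-8)(240)/(5.780e-04) = 0.01129 Ω
R₍-28.3₎ = R₍0₎(1 + αΔT) = 0.01129 × (1 + 0.0037×-28.3) = 0.01011 Ω
V = IR = 228 × 0.01011 = 2.31 V

2.31 V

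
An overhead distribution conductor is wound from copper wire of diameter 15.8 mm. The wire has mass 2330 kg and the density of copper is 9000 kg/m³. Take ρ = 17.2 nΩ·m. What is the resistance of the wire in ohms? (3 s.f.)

0.116 Ω

ρ = 17.2 nΩ·m = 1.72×10^-8 Ω·m
A = π(d/2)² = π(7.9000e-03 m)² = 1.9607e-04 m²
L = m/(density·A) = 2330/(9000×1.9607e-04) = 1320 m
R = ρL/A = (1.72×10^-8)(1320)/(1.9607e-04) = 0.116 Ω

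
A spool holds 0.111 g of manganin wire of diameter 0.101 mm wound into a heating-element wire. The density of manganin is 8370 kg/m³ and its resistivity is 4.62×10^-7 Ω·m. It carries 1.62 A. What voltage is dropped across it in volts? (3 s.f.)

155 V

A = π(d/2)² = π(5.0500e-05 m)² = 8.0118e-09 m²
L = m/(density·A) = 1.110×10^-4/(8370×8.0118e-09) = 1.655 m
R = ρL/A = (4.62×10^-7)(1.655)/(8.0118e-09) = 95.45 Ω
V = IR = 1.62 × 95.45 = 155 V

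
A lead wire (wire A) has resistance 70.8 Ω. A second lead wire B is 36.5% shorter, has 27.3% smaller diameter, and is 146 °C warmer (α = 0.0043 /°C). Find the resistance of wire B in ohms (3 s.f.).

R ∝ ρL/d² with ρ ∝ (1+αΔT), so R_B/R_A = (1 − 36.5/100) × (1 − 27.3/100)⁻² × (1 + 0.0043×146)
= 0.635 × 1.892 × 1.628 = 1.956
R_B = 1.956 × 70.8 = 138 Ω

138 Ω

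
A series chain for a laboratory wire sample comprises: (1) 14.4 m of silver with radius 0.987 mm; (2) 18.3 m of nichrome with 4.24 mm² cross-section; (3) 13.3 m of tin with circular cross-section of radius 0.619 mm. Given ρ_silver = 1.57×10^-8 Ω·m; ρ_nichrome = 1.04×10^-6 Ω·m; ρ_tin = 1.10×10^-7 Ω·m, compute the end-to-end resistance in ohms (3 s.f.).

5.78 Ω

Seg 1: A = πr² = π(9.8700e-04 m)² = 3.060e-06 m²
R_1 = (1.57×10^-8)(14.4)/(3.060e-06) = 0.07387 Ω
Seg 2: A = 4.24 mm² = 4.240e-06 m²
R_2 = (1.04×10^-6)(18.3)/(4.240e-06) = 4.489 Ω
Seg 3: A = πr² = π(6.1900e-04 m)² = 1.204e-06 m²
R_3 = (1.10×10^-7)(13.3)/(1.204e-06) = 1.215 Ω
R_total = R_1 + R_2 + R_3 = 5.78 Ω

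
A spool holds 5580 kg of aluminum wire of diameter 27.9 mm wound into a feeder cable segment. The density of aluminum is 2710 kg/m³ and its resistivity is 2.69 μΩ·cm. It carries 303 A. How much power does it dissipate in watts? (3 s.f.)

13600 W

ρ = 2.69 μΩ·cm = 2.69×10^-8 Ω·m
A = π(d/2)² = π(1.3950e-02 m)² = 6.1136e-04 m²
L = m/(density·A) = 5580/(2710×6.1136e-04) = 3368 m
R = ρL/A = (2.69×10^-8)(3368)/(6.1136e-04) = 0.1482 Ω
P = I²R = (303)² × 0.1482 = 13600 W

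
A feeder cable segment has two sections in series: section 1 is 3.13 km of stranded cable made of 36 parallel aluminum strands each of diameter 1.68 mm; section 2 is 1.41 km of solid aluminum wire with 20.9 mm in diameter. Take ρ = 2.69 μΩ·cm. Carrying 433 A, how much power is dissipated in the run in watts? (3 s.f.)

ρ = 2.69 μΩ·cm = 2.69×10^-8 Ω·m
Section 1: A_strand = π(8.4000e-04)² = 2.217e-06 m²; R₁ = ρL/(N·A_s) = (2.69×10^-8)(3130)/(36×2.217e-06) = 1.055 Ω
Section 2: A = π(d/2)² = π(1.0450e-02 m)² = 3.431e-04 m²
R₂ = (2.69×10^-8)(1410)/(3.431e-04) = 0.1106 Ω
R = R₁ + R₂ = 1.166 Ω
P = I²R = (433)² × 1.166 = 2.19×10^5 W

2.19×10^5 W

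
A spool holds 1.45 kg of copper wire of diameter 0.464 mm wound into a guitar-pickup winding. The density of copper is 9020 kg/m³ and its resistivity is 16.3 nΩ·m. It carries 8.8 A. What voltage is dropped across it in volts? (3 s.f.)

806 V

ρ = 16.3 nΩ·m = 1.63×10^-8 Ω·m
A = π(d/2)² = π(2.3200e-04 m)² = 1.6909e-07 m²
L = m/(density·A) = 1.45/(9020×1.6909e-07) = 950.7 m
R = ρL/A = (1.63×10^-8)(950.7)/(1.6909e-07) = 91.64 Ω
V = IR = 8.8 × 91.64 = 806 V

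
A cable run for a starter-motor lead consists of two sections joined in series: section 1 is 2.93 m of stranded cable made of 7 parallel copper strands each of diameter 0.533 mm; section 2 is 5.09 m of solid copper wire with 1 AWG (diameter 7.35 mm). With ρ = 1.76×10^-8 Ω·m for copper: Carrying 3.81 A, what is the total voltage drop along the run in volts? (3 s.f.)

0.134 V

Section 1: A_strand = π(2.6650e-04)² = 2.231e-07 m²; R₁ = ρL/(N·A_s) = (1.76×10^-8)(2.93)/(7×2.231e-07) = 0.03302 Ω
Section 2: A = π(7.35/2 mm)² = π(3.6750e-03 m)² = 4.243e-05 m²
R₂ = (1.76×10^-8)(5.09)/(4.243e-05) = 0.002111 Ω
R = R₁ + R₂ = 0.03513 Ω
V = IR = 3.81 × 0.03513 = 0.134 V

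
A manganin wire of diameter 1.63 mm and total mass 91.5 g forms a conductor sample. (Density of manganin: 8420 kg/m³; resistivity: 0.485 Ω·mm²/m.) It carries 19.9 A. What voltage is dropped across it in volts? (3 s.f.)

24.1 V

ρ = 0.485 Ω·mm²/m = 4.85×10^-7 Ω·m
A = π(d/2)² = π(8.1500e-04 m)² = 2.0867e-06 m²
L = m/(density·A) = 0.0915/(8420×2.0867e-06) = 5.208 m
R = ρL/A = (4.85×10^-7)(5.208)/(2.0867e-06) = 1.21 Ω
V = IR = 19.9 × 1.21 = 24.1 V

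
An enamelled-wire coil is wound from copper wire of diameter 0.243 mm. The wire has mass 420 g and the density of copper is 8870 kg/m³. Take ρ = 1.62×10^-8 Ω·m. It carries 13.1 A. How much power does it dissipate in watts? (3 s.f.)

61200 W

A = π(d/2)² = π(1.2150e-04 m)² = 4.6377e-08 m²
L = m/(density·A) = 0.42/(8870×4.6377e-08) = 1021 m
R = ρL/A = (1.62×10^-8)(1021)/(4.6377e-08) = 356.6 Ω
P = I²R = (13.1)² × 356.6 = 61200 W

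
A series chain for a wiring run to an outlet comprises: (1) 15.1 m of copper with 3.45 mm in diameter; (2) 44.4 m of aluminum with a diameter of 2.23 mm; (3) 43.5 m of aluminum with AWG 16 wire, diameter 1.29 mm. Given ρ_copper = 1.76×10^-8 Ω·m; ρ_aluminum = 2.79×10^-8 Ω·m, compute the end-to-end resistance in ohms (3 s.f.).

Seg 1: A = π(d/2)² = π(1.7250e-03 m)² = 9.348e-06 m²
R_1 = (1.76×10^-8)(15.1)/(9.348e-06) = 0.02843 Ω
Seg 2: A = π(d/2)² = π(1.1150e-03 m)² = 3.906e-06 m²
R_2 = (2.79×10^-8)(44.4)/(3.906e-06) = 0.3172 Ω
Seg 3: A = π(1.29/2 mm)² = π(6.4500e-04 m)² = 1.307e-06 m²
R_3 = (2.79×10^-8)(43.5)/(1.307e-06) = 0.9286 Ω
R_total = R_1 + R_2 + R_3 = 1.27 Ω

1.27 Ω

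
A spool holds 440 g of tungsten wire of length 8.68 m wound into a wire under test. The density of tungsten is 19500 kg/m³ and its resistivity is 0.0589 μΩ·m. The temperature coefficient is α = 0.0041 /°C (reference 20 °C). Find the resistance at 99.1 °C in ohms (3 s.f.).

0.260 Ω

ρ = 0.0589 μΩ·m = 5.89×10^-8 Ω·m
A = m/(density·L) = 0.44/(19500×8.68) = 2.5996e-06 m²
R = ρL/A = (5.89×10^-8)(8.68)/(2.5996e-06) = 0.1967 Ω
R(99.1 °C) = 0.1967 × (1 + 0.0041×79.1) = 0.260 Ω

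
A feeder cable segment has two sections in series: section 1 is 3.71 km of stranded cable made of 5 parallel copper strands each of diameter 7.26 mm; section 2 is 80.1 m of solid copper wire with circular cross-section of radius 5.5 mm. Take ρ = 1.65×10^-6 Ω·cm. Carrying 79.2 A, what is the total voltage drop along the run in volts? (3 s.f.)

24.5 V

ρ = 1.65×10^-6 Ω·cm = 1.65×10^-8 Ω·m
Section 1: A_strand = π(3.6300e-03)² = 4.140e-05 m²; R₁ = ρL/(N·A_s) = (1.65×10^-8)(3710)/(5×4.140e-05) = 0.2957 Ω
Section 2: A = πr² = π(5.5000e-03 m)² = 9.503e-05 m²
R₂ = (1.65×10^-8)(80.1)/(9.503e-05) = 0.01391 Ω
R = R₁ + R₂ = 0.3097 Ω
V = IR = 79.2 × 0.3097 = 24.5 V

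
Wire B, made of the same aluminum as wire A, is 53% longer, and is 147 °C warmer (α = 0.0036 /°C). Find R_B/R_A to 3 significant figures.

2.34

R ∝ ρL/d² with ρ ∝ (1+αΔT), so R_B/R_A = (1 + 53/100) × (1 + 0.0036×147)
= 1.53 × 1.529 = 2.34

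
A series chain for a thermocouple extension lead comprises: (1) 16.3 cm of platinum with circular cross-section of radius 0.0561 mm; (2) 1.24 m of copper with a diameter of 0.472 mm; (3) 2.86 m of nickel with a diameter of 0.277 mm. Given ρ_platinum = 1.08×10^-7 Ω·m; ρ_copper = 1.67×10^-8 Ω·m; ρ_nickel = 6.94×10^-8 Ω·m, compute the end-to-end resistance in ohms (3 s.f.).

5.19 Ω

Seg 1: A = πr² = π(5.6100e-05 m)² = 9.887e-09 m²
R_1 = (1.08×10^-7)(0.163)/(9.887e-09) = 1.78 Ω
Seg 2: A = π(d/2)² = π(2.3600e-04 m)² = 1.750e-07 m²
R_2 = (1.67×10^-8)(1.24)/(1.750e-07) = 0.1183 Ω
Seg 3: A = π(d/2)² = π(1.3850e-04 m)² = 6.026e-08 m²
R_3 = (6.94×10^-8)(2.86)/(6.026e-08) = 3.294 Ω
R_total = R_1 + R_2 + R_3 = 5.19 Ω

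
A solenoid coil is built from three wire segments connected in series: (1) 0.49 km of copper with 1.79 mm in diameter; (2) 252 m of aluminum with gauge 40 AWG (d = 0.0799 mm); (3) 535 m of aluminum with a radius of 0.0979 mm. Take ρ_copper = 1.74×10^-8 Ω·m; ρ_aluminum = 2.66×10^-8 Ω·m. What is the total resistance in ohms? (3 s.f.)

Seg 1: A = π(d/2)² = π(8.9500e-04 m)² = 2.516e-06 m²
R_1 = (1.74×10^-8)(490)/(2.516e-06) = 3.388 Ω
Seg 2: A = π(0.0799/2 mm)² = π(3.9950e-05 m)² = 5.014e-09 m²
R_2 = (2.66×10^-8)(252)/(5.014e-09) = 1337 Ω
Seg 3: A = πr² = π(9.7900e-05 m)² = 3.011e-08 m²
R_3 = (2.66×10^-8)(535)/(3.011e-08) = 472.6 Ω
R_total = R_1 + R_2 + R_3 = 1810 Ω

1810 Ω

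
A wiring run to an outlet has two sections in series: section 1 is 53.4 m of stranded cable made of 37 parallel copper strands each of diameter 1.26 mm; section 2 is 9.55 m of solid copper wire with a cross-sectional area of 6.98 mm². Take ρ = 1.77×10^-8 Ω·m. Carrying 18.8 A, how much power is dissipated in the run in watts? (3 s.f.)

15.8 W

Section 1: A_strand = π(6.3000e-04)² = 1.247e-06 m²; R₁ = ρL/(N·A_s) = (1.77×10^-8)(53.4)/(37×1.247e-06) = 0.02049 Ω
Section 2: A = 6.98 mm² = 6.980e-06 m²
R₂ = (1.77×10^-8)(9.55)/(6.980e-06) = 0.02422 Ω
R = R₁ + R₂ = 0.0447 Ω
P = I²R = (18.8)² × 0.0447 = 15.8 W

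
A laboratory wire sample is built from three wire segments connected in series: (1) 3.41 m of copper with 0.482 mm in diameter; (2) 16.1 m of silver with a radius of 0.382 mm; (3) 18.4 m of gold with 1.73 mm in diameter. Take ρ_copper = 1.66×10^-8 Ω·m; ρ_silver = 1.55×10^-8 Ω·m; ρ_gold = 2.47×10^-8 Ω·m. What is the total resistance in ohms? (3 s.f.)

Seg 1: A = π(d/2)² = π(2.4100e-04 m)² = 1.825e-07 m²
R_1 = (1.66×10^-8)(3.41)/(1.825e-07) = 0.3102 Ω
Seg 2: A = πr² = π(3.8200e-04 m)² = 4.584e-07 m²
R_2 = (1.55×10^-8)(16.1)/(4.584e-07) = 0.5444 Ω
Seg 3: A = π(d/2)² = π(8.6500e-04 m)² = 2.351e-06 m²
R_3 = (2.47×10^-8)(18.4)/(2.351e-06) = 0.1933 Ω
R_total = R_1 + R_2 + R_3 = 1.05 Ω

1.05 Ω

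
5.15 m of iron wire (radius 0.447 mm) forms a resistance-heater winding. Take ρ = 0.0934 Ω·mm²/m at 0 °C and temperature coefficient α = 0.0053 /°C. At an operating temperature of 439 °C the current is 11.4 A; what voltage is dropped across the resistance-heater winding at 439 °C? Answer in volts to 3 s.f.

29.1 V

ρ = 0.0934 Ω·mm²/m = 9.34×10^-8 Ω·m
A = πr² = π(4.4700e-04 m)² = 6.277e-07 m²
R₍0₎ = ρL/A = (9.34×10^-8)(5.15)/(6.277e-07) = 0.7663 Ω
R₍439₎ = R₍0₎(1 + αΔT) = 0.7663 × (1 + 0.0053×439) = 2.549 Ω
V = IR = 11.4 × 2.549 = 29.1 V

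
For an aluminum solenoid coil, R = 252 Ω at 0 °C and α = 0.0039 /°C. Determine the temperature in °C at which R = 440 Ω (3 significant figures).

191 °C

R = R₀(1 + α(T − T₀)) ⇒ T = T₀ + (R/R₀ − 1)/α
T = 0 + (440/252 − 1)/0.0039 = 0 + (0.746)/0.0039 = 191 °C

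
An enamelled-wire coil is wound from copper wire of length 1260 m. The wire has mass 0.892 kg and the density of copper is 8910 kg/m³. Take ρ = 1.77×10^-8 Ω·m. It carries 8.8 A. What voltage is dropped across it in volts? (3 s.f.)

2470 V

A = m/(density·L) = 0.892/(8910×1260) = 7.9454e-08 m²
R = ρL/A = (1.77×10^-8)(1260)/(7.9454e-08) = 280.7 Ω
V = IR = 8.8 × 280.7 = 2470 V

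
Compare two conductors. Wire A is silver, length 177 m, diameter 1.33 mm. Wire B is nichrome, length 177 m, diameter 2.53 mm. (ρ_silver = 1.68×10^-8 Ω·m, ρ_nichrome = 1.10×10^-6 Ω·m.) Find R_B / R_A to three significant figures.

R ∝ ρL/d², so R_B/R_A = (ρ_B/ρ_A) × (d_A/d_B)²
= (1.10×10^-6/1.68×10^-8) × (1.33/2.53)² = 18.1

18.1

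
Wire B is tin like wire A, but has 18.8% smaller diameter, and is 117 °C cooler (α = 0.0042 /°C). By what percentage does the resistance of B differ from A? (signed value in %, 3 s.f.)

-22.9%

R ∝ ρL/d² with ρ ∝ (1+αΔT), so R_B/R_A = (1 − 18.8/100)⁻² × (1 − 0.0042×117)
= 1.517 × 0.5086 = 0.7714
(R_B − R_A)/R_A = 0.7714 − 1 = -22.9%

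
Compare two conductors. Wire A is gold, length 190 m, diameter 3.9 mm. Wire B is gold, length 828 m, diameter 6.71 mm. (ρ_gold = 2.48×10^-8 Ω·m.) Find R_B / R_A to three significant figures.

1.47

R ∝ ρL/d², so R_B/R_A = (L_B/L_A) × (d_A/d_B)²
= (828/190) × (3.9/6.71)² = 1.47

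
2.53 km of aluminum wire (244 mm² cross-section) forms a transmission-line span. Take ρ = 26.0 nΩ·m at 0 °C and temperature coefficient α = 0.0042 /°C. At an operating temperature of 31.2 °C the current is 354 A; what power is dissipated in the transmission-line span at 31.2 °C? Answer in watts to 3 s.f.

ρ = 26.0 nΩ·m = 2.60×10^-8 Ω·m
A = 244 mm² = 2.440e-04 m²
R₍0₎ = ρL/A = (2.60×10^-8)(2530)/(2.440e-04) = 0.2696 Ω
R₍31.2₎ = R₍0₎(1 + αΔT) = 0.2696 × (1 + 0.0042×31.2) = 0.3049 Ω
P = I²R = (354)² × 0.3049 = 38200 W

38200 W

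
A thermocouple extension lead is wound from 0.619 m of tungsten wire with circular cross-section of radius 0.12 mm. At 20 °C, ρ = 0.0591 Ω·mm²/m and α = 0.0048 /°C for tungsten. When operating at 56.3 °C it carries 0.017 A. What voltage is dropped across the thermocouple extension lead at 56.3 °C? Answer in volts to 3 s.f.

ρ = 0.0591 Ω·mm²/m = 5.91×10^-8 Ω·m
A = πr² = π(1.2000e-04 m)² = 4.524e-08 m²
R₍20₎ = ρL/A = (5.91×10^-8)(0.619)/(4.524e-08) = 0.8087 Ω
R₍56.3₎ = R₍20₎(1 + αΔT) = 0.8087 × (1 + 0.0048×36.3) = 0.9496 Ω
V = IR = 0.017 × 0.9496 = 0.0161 V

0.0161 V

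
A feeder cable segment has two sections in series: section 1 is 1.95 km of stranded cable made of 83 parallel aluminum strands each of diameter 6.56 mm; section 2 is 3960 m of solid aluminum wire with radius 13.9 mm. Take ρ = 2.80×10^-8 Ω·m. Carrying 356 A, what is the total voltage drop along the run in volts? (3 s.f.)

72.0 V

Section 1: A_strand = π(3.2800e-03)² = 3.380e-05 m²; R₁ = ρL/(N·A_s) = (2.80×10^-8)(1950)/(83×3.380e-05) = 0.01946 Ω
Section 2: A = πr² = π(1.3900e-02 m)² = 6.070e-04 m²
R₂ = (2.80×10^-8)(3960)/(6.070e-04) = 0.1827 Ω
R = R₁ + R₂ = 0.2021 Ω
V = IR = 356 × 0.2021 = 72.0 V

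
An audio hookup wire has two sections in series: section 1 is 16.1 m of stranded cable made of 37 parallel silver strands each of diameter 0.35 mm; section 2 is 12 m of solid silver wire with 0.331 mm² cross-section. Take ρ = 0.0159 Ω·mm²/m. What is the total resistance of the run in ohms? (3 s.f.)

0.648 Ω

ρ = 0.0159 Ω·mm²/m = 1.59×10^-8 Ω·m
Section 1: A_strand = π(1.7500e-04)² = 9.621e-08 m²; R₁ = ρL/(N·A_s) = (1.59×10^-8)(16.1)/(37×9.621e-08) = 0.07191 Ω
Section 2: A = 0.331 mm² = 3.310e-07 m²
R₂ = (1.59×10^-8)(12)/(3.310e-07) = 0.5764 Ω
R = R₁ + R₂ = 0.648 Ω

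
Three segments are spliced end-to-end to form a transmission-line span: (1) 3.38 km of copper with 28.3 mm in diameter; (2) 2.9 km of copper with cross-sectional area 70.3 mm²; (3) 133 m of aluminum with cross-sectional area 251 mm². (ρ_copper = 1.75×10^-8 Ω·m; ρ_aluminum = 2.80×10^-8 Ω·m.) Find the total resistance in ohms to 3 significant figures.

Seg 1: A = π(d/2)² = π(1.4150e-02 m)² = 6.290e-04 m²
R_1 = (1.75×10^-8)(3380)/(6.290e-04) = 0.09404 Ω
Seg 2: A = 70.3 mm² = 7.030e-05 m²
R_2 = (1.75×10^-8)(2900)/(7.030e-05) = 0.7219 Ω
Seg 3: A = 251 mm² = 2.510e-04 m²
R_3 = (2.80×10^-8)(133)/(2.510e-04) = 0.01484 Ω
R_total = R_1 + R_2 + R_3 = 0.831 Ω

0.831 Ω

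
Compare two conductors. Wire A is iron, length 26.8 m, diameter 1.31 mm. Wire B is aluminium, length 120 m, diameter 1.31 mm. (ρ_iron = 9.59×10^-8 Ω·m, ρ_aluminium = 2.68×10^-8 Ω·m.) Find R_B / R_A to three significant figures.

R ∝ ρL/d², so R_B/R_A = (ρ_B/ρ_A) × (L_B/L_A)
= (2.68×10^-8/9.59×10^-8) × (120/26.8) = 1.25

1.25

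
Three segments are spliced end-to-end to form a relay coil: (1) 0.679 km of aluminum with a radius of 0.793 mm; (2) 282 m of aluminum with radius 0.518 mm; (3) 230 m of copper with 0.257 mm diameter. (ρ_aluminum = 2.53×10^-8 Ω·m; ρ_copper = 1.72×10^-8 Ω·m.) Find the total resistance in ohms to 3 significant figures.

93.4 Ω

Seg 1: A = πr² = π(7.9300e-04 m)² = 1.976e-06 m²
R_1 = (2.53×10^-8)(679)/(1.976e-06) = 8.695 Ω
Seg 2: A = πr² = π(5.1800e-04 m)² = 8.430e-07 m²
R_2 = (2.53×10^-8)(282)/(8.430e-07) = 8.464 Ω
Seg 3: A = π(d/2)² = π(1.2850e-04 m)² = 5.187e-08 m²
R_3 = (1.72×10^-8)(230)/(5.187e-08) = 76.26 Ω
R_total = R_1 + R_2 + R_3 = 93.4 Ω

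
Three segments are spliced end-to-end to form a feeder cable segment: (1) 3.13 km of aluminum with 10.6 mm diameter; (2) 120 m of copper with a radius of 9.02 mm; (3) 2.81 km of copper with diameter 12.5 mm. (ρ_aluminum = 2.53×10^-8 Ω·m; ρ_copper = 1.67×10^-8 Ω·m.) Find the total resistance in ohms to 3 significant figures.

1.29 Ω

Seg 1: A = π(d/2)² = π(5.3000e-03 m)² = 8.825e-05 m²
R_1 = (2.53×10^-8)(3130)/(8.825e-05) = 0.8974 Ω
Seg 2: A = πr² = π(9.0200e-03 m)² = 2.556e-04 m²
R_2 = (1.67×10^-8)(120)/(2.556e-04) = 0.00784 Ω
Seg 3: A = π(d/2)² = π(6.2500e-03 m)² = 1.227e-04 m²
R_3 = (1.67×10^-8)(2810)/(1.227e-04) = 0.3824 Ω
R_total = R_1 + R_2 + R_3 = 1.29 Ω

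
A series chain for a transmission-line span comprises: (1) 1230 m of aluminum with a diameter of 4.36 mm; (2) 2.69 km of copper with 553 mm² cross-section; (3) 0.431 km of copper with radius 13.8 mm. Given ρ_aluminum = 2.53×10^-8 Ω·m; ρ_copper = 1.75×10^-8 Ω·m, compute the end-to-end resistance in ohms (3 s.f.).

2.18 Ω

Seg 1: A = π(d/2)² = π(2.1800e-03 m)² = 1.493e-05 m²
R_1 = (2.53×10^-8)(1230)/(1.493e-05) = 2.084 Ω
Seg 2: A = 553 mm² = 5.530e-04 m²
R_2 = (1.75×10^-8)(2690)/(5.530e-04) = 0.08513 Ω
Seg 3: A = πr² = π(1.3800e-02 m)² = 5.983e-04 m²
R_3 = (1.75×10^-8)(431)/(5.983e-04) = 0.01261 Ω
R_total = R_1 + R_2 + R_3 = 2.18 Ω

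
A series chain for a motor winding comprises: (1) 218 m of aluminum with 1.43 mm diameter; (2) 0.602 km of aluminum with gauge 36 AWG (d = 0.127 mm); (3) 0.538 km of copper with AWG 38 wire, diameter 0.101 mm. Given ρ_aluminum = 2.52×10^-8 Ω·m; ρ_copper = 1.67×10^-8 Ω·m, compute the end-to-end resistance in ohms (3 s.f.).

Seg 1: A = π(d/2)² = π(7.1500e-04 m)² = 1.606e-06 m²
R_1 = (2.52×10^-8)(218)/(1.606e-06) = 3.421 Ω
Seg 2: A = π(0.127/2 mm)² = π(6.3500e-05 m)² = 1.267e-08 m²
R_2 = (2.52×10^-8)(602)/(1.267e-08) = 1198 Ω
Seg 3: A = π(0.101/2 mm)² = π(5.0500e-05 m)² = 8.012e-09 m²
R_3 = (1.67×10^-8)(538)/(8.012e-09) = 1121 Ω
R_total = R_1 + R_2 + R_3 = 2320 Ω

2320 Ω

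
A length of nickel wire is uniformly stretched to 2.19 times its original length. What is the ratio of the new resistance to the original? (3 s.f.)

4.80

Volume constant ⇒ A' = A/k with k = 2.19. R' = ρ(kL)/(A/k) = k²R.
Factor = 4.80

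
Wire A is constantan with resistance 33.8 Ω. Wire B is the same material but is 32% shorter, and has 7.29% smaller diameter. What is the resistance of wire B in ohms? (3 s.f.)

26.7 Ω

R ∝ L/d², so R_B/R_A = (1 − 32/100) × (1 − 7.29/100)⁻²
= 0.68 × 1.163 = 0.7911
R_B = 0.7911 × 33.8 = 26.7 Ω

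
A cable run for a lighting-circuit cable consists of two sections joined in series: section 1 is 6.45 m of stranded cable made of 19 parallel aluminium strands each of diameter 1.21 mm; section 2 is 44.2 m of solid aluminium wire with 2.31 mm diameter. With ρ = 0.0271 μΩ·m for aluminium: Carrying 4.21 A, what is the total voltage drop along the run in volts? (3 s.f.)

ρ = 0.0271 μΩ·m = 2.71×10^-8 Ω·m
Section 1: A_strand = π(6.0500e-04)² = 1.150e-06 m²; R₁ = ρL/(N·A_s) = (2.71×10^-8)(6.45)/(19×1.150e-06) = 0.008 Ω
Section 2: A = π(d/2)² = π(1.1550e-03 m)² = 4.191e-06 m²
R₂ = (2.71×10^-8)(44.2)/(4.191e-06) = 0.2858 Ω
R = R₁ + R₂ = 0.2938 Ω
V = IR = 4.21 × 0.2938 = 1.24 V

1.24 V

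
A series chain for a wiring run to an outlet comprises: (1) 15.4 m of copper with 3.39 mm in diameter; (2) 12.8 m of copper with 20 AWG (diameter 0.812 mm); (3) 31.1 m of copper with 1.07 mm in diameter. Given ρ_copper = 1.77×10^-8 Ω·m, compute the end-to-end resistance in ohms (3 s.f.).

1.08 Ω

Seg 1: A = π(d/2)² = π(1.6950e-03 m)² = 9.026e-06 m²
R_1 = (1.77×10^-8)(15.4)/(9.026e-06) = 0.0302 Ω
Seg 2: A = π(0.812/2 mm)² = π(4.0600e-04 m)² = 5.178e-07 m²
R_2 = (1.77×10^-8)(12.8)/(5.178e-07) = 0.4375 Ω
Seg 3: A = π(d/2)² = π(5.3500e-04 m)² = 8.992e-07 m²
R_3 = (1.77×10^-8)(31.1)/(8.992e-07) = 0.6122 Ω
R_total = R_1 + R_2 + R_3 = 1.08 Ω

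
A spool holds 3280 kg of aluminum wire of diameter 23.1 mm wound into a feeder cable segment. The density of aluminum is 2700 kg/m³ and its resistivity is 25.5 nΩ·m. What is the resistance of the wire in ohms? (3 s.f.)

ρ = 25.5 nΩ·m = 2.55×10^-8 Ω·m
A = π(d/2)² = π(1.1550e-02 m)² = 4.1910e-04 m²
L = m/(density·A) = 3280/(2700×4.1910e-04) = 2899 m
R = ρL/A = (2.55×10^-8)(2899)/(4.1910e-04) = 0.176 Ω

0.176 Ω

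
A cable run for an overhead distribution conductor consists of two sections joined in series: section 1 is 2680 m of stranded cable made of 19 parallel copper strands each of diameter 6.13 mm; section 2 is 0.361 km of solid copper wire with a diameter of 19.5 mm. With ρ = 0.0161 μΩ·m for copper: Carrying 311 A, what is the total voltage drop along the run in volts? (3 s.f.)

30.0 V

ρ = 0.0161 μΩ·m = 1.61×10^-8 Ω·m
Section 1: A_strand = π(3.0650e-03)² = 2.951e-05 m²; R₁ = ρL/(N·A_s) = (1.61×10^-8)(2680)/(19×2.951e-05) = 0.07695 Ω
Section 2: A = π(d/2)² = π(9.7500e-03 m)² = 2.986e-04 m²
R₂ = (1.61×10^-8)(361)/(2.986e-04) = 0.01946 Ω
R = R₁ + R₂ = 0.09641 Ω
V = IR = 311 × 0.09641 = 30.0 V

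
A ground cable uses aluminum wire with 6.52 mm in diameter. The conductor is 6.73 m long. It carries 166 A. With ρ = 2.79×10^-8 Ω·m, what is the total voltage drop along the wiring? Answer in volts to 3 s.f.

A = π(d/2)² = π(3.2600e-03 m)² = 3.339e-05 m²
R = ρL/A = (2.79×10^-8)(6.73)/(3.339e-05) = 0.005624 Ω
V = IR = 166 × 0.005624 = 0.934 V

0.934 V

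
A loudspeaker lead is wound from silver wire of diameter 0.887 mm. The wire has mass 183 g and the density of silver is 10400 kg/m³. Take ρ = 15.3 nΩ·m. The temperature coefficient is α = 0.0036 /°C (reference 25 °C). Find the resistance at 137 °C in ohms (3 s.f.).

0.989 Ω

ρ = 15.3 nΩ·m = 1.53×10^-8 Ω·m
A = π(d/2)² = π(4.4350e-04 m)² = 6.1793e-07 m²
L = m/(density·A) = 0.183/(10400×6.1793e-07) = 28.48 m
R = ρL/A = (1.53×10^-8)(28.48)/(6.1793e-07) = 0.7051 Ω
R(137 °C) = 0.7051 × (1 + 0.0036×112) = 0.989 Ω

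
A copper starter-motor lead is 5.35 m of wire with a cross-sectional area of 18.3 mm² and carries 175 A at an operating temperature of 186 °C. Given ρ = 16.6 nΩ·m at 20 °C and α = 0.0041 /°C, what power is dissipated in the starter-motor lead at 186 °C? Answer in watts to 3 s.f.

ρ = 16.6 nΩ·m = 1.66×10^-8 Ω·m
A = 18.3 mm² = 1.830e-05 m²
R₍20₎ = ρL/A = (1.66×10^-8)(5.35)/(1.830e-05) = 0.004853 Ω
R₍186₎ = R₍20₎(1 + αΔT) = 0.004853 × (1 + 0.0041×166) = 0.008156 Ω
P = I²R = (175)² × 0.008156 = 250 W

250 W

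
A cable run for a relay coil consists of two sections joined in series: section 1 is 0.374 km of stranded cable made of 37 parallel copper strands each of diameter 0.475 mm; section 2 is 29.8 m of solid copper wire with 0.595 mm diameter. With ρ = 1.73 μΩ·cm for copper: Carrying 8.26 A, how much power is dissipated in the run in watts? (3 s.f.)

194 W

ρ = 1.73 μΩ·cm = 1.73×10^-8 Ω·m
Section 1: A_strand = π(2.3750e-04)² = 1.772e-07 m²; R₁ = ρL/(N·A_s) = (1.73×10^-8)(374)/(37×1.772e-07) = 0.9868 Ω
Section 2: A = π(d/2)² = π(2.9750e-04 m)² = 2.781e-07 m²
R₂ = (1.73×10^-8)(29.8)/(2.781e-07) = 1.854 Ω
R = R₁ + R₂ = 2.841 Ω
P = I²R = (8.26)² × 2.841 = 194 W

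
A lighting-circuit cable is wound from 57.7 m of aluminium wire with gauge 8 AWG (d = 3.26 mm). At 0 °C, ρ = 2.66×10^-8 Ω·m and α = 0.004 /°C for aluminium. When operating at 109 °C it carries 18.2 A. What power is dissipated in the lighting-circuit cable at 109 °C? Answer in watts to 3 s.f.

A = π(3.26/2 mm)² = π(1.6300e-03 m)² = 8.347e-06 m²
R₍0₎ = ρL/A = (2.66×10^-8)(57.7)/(8.347e-06) = 0.1839 Ω
R₍109₎ = R₍0₎(1 + αΔT) = 0.1839 × (1 + 0.004×109) = 0.2641 Ω
P = I²R = (18.2)² × 0.2641 = 87.5 W

87.5 W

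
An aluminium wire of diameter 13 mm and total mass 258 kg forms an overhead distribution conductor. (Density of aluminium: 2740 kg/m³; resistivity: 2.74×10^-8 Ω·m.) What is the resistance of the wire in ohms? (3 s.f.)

0.146 Ω

A = π(d/2)² = π(6.5000e-03 m)² = 1.3273e-04 m²
L = m/(density·A) = 258/(2740×1.3273e-04) = 709.4 m
R = ρL/A = (2.74×10^-8)(709.4)/(1.3273e-04) = 0.146 Ω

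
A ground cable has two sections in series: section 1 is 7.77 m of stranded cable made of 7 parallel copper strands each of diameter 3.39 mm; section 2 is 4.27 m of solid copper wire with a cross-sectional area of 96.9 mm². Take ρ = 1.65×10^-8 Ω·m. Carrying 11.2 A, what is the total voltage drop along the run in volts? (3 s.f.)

0.0309 V

Section 1: A_strand = π(1.6950e-03)² = 9.026e-06 m²; R₁ = ρL/(N·A_s) = (1.65×10^-8)(7.77)/(7×9.026e-06) = 0.002029 Ω
Section 2: A = 96.9 mm² = 9.690e-05 m²
R₂ = (1.65×10^-8)(4.27)/(9.690e-05) = 7.271×10^-4 Ω
R = R₁ + R₂ = 0.002756 Ω
V = IR = 11.2 × 0.002756 = 0.0309 V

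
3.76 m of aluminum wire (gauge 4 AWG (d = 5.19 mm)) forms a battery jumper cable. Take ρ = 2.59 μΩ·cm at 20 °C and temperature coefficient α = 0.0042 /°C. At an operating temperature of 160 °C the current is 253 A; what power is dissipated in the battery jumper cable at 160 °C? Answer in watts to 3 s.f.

ρ = 2.59 μΩ·cm = 2.59×10^-8 Ω·m
A = π(5.19/2 mm)² = π(2.5950e-03 m)² = 2.116e-05 m²
R₍20₎ = ρL/A = (2.59×10^-8)(3.76)/(2.116e-05) = 0.004603 Ω
R₍160₎ = R₍20₎(1 + αΔT) = 0.004603 × (1 + 0.0042×140) = 0.00731 Ω
P = I²R = (253)² × 0.00731 = 468 W

468 W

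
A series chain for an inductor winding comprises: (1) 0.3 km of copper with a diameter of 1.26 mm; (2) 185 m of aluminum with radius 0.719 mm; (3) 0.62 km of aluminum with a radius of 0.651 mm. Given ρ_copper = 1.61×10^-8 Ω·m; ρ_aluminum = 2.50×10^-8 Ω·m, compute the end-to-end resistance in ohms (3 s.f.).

Seg 1: A = π(d/2)² = π(6.3000e-04 m)² = 1.247e-06 m²
R_1 = (1.61×10^-8)(300)/(1.247e-06) = 3.874 Ω
Seg 2: A = πr² = π(7.1900e-04 m)² = 1.624e-06 m²
R_2 = (2.50×10^-8)(185)/(1.624e-06) = 2.848 Ω
Seg 3: A = πr² = π(6.5100e-04 m)² = 1.331e-06 m²
R_3 = (2.50×10^-8)(620)/(1.331e-06) = 11.64 Ω
R_total = R_1 + R_2 + R_3 = 18.4 Ω

18.4 Ω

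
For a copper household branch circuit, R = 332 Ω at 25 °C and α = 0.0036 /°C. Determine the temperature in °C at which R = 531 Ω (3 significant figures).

R = R₀(1 + α(T − T₀)) ⇒ T = T₀ + (R/R₀ − 1)/α
T = 25 + (531/332 − 1)/0.0036 = 25 + (0.5994)/0.0036 = 191 °C

191 °C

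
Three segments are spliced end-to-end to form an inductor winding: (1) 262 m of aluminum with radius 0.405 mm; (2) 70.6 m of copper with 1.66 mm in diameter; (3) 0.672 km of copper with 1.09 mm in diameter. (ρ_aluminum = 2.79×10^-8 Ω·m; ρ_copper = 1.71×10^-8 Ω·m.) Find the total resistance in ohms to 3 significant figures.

Seg 1: A = πr² = π(4.0500e-04 m)² = 5.153e-07 m²
R_1 = (2.79×10^-8)(262)/(5.153e-07) = 14.19 Ω
Seg 2: A = π(d/2)² = π(8.3000e-04 m)² = 2.164e-06 m²
R_2 = (1.71×10^-8)(70.6)/(2.164e-06) = 0.5578 Ω
Seg 3: A = π(d/2)² = π(5.4500e-04 m)² = 9.331e-07 m²
R_3 = (1.71×10^-8)(672)/(9.331e-07) = 12.31 Ω
R_total = R_1 + R_2 + R_3 = 27.1 Ω

27.1 Ω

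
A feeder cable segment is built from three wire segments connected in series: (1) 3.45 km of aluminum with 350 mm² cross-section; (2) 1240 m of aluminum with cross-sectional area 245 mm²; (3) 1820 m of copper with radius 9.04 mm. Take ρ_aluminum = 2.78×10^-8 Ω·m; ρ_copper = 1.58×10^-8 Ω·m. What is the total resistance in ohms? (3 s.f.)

Seg 1: A = 350 mm² = 3.500e-04 m²
R_1 = (2.78×10^-8)(3450)/(3.500e-04) = 0.274 Ω
Seg 2: A = 245 mm² = 2.450e-04 m²
R_2 = (2.78×10^-8)(1240)/(2.450e-04) = 0.1407 Ω
Seg 3: A = πr² = π(9.0400e-03 m)² = 2.567e-04 m²
R_3 = (1.58×10^-8)(1820)/(2.567e-04) = 0.112 Ω
R_total = R_1 + R_2 + R_3 = 0.527 Ω

0.527 Ω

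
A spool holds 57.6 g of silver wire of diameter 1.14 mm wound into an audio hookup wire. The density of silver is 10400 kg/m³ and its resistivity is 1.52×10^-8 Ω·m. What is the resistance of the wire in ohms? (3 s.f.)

A = π(d/2)² = π(5.7000e-04 m)² = 1.0207e-06 m²
L = m/(density·A) = 0.0576/(10400×1.0207e-06) = 5.426 m
R = ρL/A = (1.52×10^-8)(5.426)/(1.0207e-06) = 0.0808 Ω

0.0808 Ω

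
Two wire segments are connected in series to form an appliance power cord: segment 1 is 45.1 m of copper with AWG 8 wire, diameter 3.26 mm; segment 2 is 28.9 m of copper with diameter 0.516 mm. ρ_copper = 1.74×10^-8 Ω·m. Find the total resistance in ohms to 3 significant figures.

Segment 1: A = π(3.26/2 mm)² = π(1.6300e-03 m)² = 8.347e-06 m²
R₁ = ρL/A = (1.74×10^-8)(45.1)/(8.347e-06) = 0.09402 Ω
Segment 2: A = π(d/2)² = π(2.5800e-04 m)² = 2.091e-07 m²
R₂ = (1.74×10^-8)(28.9)/(2.091e-07) = 2.405 Ω
R = R₁ + R₂ = 2.50 Ω

2.50 Ω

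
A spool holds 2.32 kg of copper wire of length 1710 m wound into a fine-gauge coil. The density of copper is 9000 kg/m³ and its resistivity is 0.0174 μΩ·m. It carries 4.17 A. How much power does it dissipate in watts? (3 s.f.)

3430 W

ρ = 0.0174 μΩ·m = 1.74×10^-8 Ω·m
A = m/(density·L) = 2.32/(9000×1710) = 1.5075e-07 m²
R = ρL/A = (1.74×10^-8)(1710)/(1.5075e-07) = 197.4 Ω
P = I²R = (4.17)² × 197.4 = 3430 W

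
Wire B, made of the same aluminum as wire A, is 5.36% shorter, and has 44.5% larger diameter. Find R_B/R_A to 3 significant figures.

0.453

R ∝ L/d², so R_B/R_A = (1 − 5.36/100) × (1 + 44.5/100)⁻²
= 0.9464 × 0.4789 = 0.453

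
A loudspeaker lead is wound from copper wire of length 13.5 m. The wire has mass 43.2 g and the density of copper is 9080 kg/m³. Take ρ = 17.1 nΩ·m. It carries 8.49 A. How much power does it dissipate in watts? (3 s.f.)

47.2 W

ρ = 17.1 nΩ·m = 1.71×10^-8 Ω·m
A = m/(density·L) = 0.0432/(9080×13.5) = 3.5242e-07 m²
R = ρL/A = (1.71×10^-8)(13.5)/(3.5242e-07) = 0.655 Ω
P = I²R = (8.49)² × 0.655 = 47.2 W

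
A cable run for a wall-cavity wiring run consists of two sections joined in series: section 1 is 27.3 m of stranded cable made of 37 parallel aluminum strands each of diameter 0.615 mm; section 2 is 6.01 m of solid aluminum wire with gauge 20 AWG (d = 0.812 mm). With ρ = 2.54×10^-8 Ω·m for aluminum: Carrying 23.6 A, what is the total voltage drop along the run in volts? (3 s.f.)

8.45 V

Section 1: A_strand = π(3.0750e-04)² = 2.971e-07 m²; R₁ = ρL/(N·A_s) = (2.54×10^-8)(27.3)/(37×2.971e-07) = 0.06309 Ω
Section 2: A = π(0.812/2 mm)² = π(4.0600e-04 m)² = 5.178e-07 m²
R₂ = (2.54×10^-8)(6.01)/(5.178e-07) = 0.2948 Ω
R = R₁ + R₂ = 0.3579 Ω
V = IR = 23.6 × 0.3579 = 8.45 V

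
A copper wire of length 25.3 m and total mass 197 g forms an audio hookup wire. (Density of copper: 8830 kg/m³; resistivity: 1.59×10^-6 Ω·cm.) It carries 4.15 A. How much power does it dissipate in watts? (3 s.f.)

ρ = 1.59×10^-6 Ω·cm = 1.59×10^-8 Ω·m
A = m/(density·L) = 0.197/(8830×25.3) = 8.8183e-07 m²
R = ρL/A = (1.59×10^-8)(25.3)/(8.8183e-07) = 0.4562 Ω
P = I²R = (4.15)² × 0.4562 = 7.86 W

7.86 W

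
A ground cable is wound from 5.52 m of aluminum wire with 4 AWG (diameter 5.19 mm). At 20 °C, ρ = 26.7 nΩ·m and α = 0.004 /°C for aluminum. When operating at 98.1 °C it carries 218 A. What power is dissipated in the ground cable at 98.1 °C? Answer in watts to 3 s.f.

435 W

ρ = 26.7 nΩ·m = 2.67×10^-8 Ω·m
A = π(5.19/2 mm)² = π(2.5950e-03 m)² = 2.116e-05 m²
R₍20₎ = ρL/A = (2.67×10^-8)(5.52)/(2.116e-05) = 0.006967 Ω
R₍98.1₎ = R₍20₎(1 + αΔT) = 0.006967 × (1 + 0.004×78.1) = 0.009143 Ω
P = I²R = (218)² × 0.009143 = 435 W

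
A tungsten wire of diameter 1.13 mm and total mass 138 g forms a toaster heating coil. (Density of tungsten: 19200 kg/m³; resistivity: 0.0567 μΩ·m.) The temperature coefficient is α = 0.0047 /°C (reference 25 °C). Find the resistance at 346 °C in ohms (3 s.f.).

ρ = 0.0567 μΩ·m = 5.67×10^-8 Ω·m
A = π(d/2)² = π(5.6500e-04 m)² = 1.0029e-06 m²
L = m/(density·A) = 0.138/(19200×1.0029e-06) = 7.167 m
R = ρL/A = (5.67×10^-8)(7.167)/(1.0029e-06) = 0.4052 Ω
R(346 °C) = 0.4052 × (1 + 0.0047×321) = 1.02 Ω

1.02 Ω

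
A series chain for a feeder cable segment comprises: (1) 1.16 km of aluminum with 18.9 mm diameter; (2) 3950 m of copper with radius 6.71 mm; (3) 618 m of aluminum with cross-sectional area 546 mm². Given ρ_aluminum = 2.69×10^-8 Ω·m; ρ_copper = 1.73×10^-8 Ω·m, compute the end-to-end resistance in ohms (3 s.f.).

Seg 1: A = π(d/2)² = π(9.4500e-03 m)² = 2.806e-04 m²
R_1 = (2.69×10^-8)(1160)/(2.806e-04) = 0.1112 Ω
Seg 2: A = πr² = π(6.7100e-03 m)² = 1.414e-04 m²
R_2 = (1.73×10^-8)(3950)/(1.414e-04) = 0.4831 Ω
Seg 3: A = 546 mm² = 5.460e-04 m²
R_3 = (2.69×10^-8)(618)/(5.460e-04) = 0.03045 Ω
R_total = R_1 + R_2 + R_3 = 0.625 Ω

0.625 Ω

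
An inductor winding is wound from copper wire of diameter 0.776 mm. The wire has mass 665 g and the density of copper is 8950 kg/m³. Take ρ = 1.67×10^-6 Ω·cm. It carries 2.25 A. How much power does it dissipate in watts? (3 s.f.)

28.1 W

ρ = 1.67×10^-6 Ω·cm = 1.67×10^-8 Ω·m
A = π(d/2)² = π(3.8800e-04 m)² = 4.7295e-07 m²
L = m/(density·A) = 0.665/(8950×4.7295e-07) = 157.1 m
R = ρL/A = (1.67×10^-8)(157.1)/(4.7295e-07) = 5.547 Ω
P = I²R = (2.25)² × 5.547 = 28.1 W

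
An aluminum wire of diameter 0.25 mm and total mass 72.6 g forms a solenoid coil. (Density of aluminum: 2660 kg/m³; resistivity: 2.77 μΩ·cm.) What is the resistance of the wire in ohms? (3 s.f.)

314 Ω

ρ = 2.77 μΩ·cm = 2.77×10^-8 Ω·m
A = π(d/2)² = π(1.2500e-04 m)² = 4.9087e-08 m²
L = m/(density·A) = 0.0726/(2660×4.9087e-08) = 556 m
R = ρL/A = (2.77×10^-8)(556)/(4.9087e-08) = 314 Ω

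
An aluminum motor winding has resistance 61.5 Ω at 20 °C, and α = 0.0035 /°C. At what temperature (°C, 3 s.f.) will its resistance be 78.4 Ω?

R = R₀(1 + α(T − T₀)) ⇒ T = T₀ + (R/R₀ − 1)/α
T = 20 + (78.4/61.5 − 1)/0.0035 = 20 + (0.2748)/0.0035 = 98.5 °C

98.5 °C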